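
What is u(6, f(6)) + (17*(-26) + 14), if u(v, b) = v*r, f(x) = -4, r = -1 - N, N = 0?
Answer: -434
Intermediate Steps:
r = -1 (r = -1 - 1*0 = -1 + 0 = -1)
u(v, b) = -v (u(v, b) = v*(-1) = -v)
u(6, f(6)) + (17*(-26) + 14) = -1*6 + (17*(-26) + 14) = -6 + (-442 + 14) = -6 - 428 = -434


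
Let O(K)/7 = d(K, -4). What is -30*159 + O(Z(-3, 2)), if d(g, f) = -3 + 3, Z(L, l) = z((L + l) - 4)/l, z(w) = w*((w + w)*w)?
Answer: -4770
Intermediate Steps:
z(w) = 2*w³ (z(w) = w*((2*w)*w) = w*(2*w²) = 2*w³)
Z(L, l) = 2*(-4 + L + l)³/l (Z(L, l) = (2*((L + l) - 4)³)/l = (2*(-4 + L + l)³)/l = 2*(-4 + L + l)³/l)
d(g, f) = 0
O(K) = 0 (O(K) = 7*0 = 0)
-30*159 + O(Z(-3, 2)) = -30*159 + 0 = -4770 + 0 = -4770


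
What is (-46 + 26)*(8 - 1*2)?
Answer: -120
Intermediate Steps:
(-46 + 26)*(8 - 1*2) = -20*(8 - 2) = -20*6 = -120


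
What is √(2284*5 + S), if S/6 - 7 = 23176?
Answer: √150518 ≈ 387.97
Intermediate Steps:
S = 139098 (S = 42 + 6*23176 = 42 + 139056 = 139098)
√(2284*5 + S) = √(2284*5 + 139098) = √(11420 + 139098) = √150518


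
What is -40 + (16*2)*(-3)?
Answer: -136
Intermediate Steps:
-40 + (16*2)*(-3) = -40 + 32*(-3) = -40 - 96 = -136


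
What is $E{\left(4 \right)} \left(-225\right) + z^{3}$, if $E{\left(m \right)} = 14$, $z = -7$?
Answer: $-3493$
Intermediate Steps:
$E{\left(4 \right)} \left(-225\right) + z^{3} = 14 \left(-225\right) + \left(-7\right)^{3} = -3150 - 343 = -3493$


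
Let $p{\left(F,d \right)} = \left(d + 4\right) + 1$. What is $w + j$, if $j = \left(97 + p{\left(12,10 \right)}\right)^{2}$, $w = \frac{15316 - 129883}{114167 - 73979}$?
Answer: $\frac{168001235}{13396} \approx 12541.0$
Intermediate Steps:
$p{\left(F,d \right)} = 5 + d$ ($p{\left(F,d \right)} = \left(4 + d\right) + 1 = 5 + d$)
$w = - \frac{38189}{13396}$ ($w = - \frac{114567}{40188} = \left(-114567\right) \frac{1}{40188} = - \frac{38189}{13396} \approx -2.8508$)
$j = 12544$ ($j = \left(97 + \left(5 + 10\right)\right)^{2} = \left(97 + 15\right)^{2} = 112^{2} = 12544$)
$w + j = - \frac{38189}{13396} + 12544 = \frac{168001235}{13396}$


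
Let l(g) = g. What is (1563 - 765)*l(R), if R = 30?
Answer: 23940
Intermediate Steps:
(1563 - 765)*l(R) = (1563 - 765)*30 = 798*30 = 23940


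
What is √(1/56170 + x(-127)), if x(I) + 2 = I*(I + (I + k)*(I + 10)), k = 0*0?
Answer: 3*I*√655891848833470/56170 ≈ 1367.8*I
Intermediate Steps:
k = 0
x(I) = -2 + I*(I + I*(10 + I)) (x(I) = -2 + I*(I + (I + 0)*(I + 10)) = -2 + I*(I + I*(10 + I)))
√(1/56170 + x(-127)) = √(1/56170 + (-2 + (-127)³ + 11*(-127)²)) = √(1/56170 + (-2 - 2048383 + 11*16129)) = √(1/56170 + (-2 - 2048383 + 177419)) = √(1/56170 - 1870966) = √(-105092160219/56170) = 3*I*√655891848833470/56170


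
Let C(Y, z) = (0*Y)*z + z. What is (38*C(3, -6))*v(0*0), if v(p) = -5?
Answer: 1140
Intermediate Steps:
C(Y, z) = z (C(Y, z) = 0*z + z = 0 + z = z)
(38*C(3, -6))*v(0*0) = (38*(-6))*(-5) = -228*(-5) = 1140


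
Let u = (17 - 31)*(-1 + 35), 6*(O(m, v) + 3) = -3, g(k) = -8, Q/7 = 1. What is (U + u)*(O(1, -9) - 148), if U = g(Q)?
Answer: 73326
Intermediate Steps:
Q = 7 (Q = 7*1 = 7)
O(m, v) = -7/2 (O(m, v) = -3 + (⅙)*(-3) = -3 - ½ = -7/2)
U = -8
u = -476 (u = -14*34 = -476)
(U + u)*(O(1, -9) - 148) = (-8 - 476)*(-7/2 - 148) = -484*(-303/2) = 73326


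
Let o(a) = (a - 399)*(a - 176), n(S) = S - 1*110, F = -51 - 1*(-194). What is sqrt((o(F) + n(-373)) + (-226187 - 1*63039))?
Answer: I*sqrt(281261) ≈ 530.34*I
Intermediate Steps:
F = 143 (F = -51 + 194 = 143)
n(S) = -110 + S (n(S) = S - 110 = -110 + S)
o(a) = (-399 + a)*(-176 + a)
sqrt((o(F) + n(-373)) + (-226187 - 1*63039)) = sqrt(((70224 + 143**2 - 575*143) + (-110 - 373)) + (-226187 - 1*63039)) = sqrt(((70224 + 20449 - 82225) - 483) + (-226187 - 63039)) = sqrt((8448 - 483) - 289226) = sqrt(7965 - 289226) = sqrt(-281261) = I*sqrt(281261)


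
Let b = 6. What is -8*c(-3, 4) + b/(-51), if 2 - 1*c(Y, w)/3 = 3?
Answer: 406/17 ≈ 23.882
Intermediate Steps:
c(Y, w) = -3 (c(Y, w) = 6 - 3*3 = 6 - 9 = -3)
-8*c(-3, 4) + b/(-51) = -8*(-3) + 6/(-51) = 24 - 1/51*6 = 24 - 2/17 = 406/17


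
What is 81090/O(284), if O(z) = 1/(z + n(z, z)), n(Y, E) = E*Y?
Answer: 6563424600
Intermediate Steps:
O(z) = 1/(z + z²) (O(z) = 1/(z + z*z) = 1/(z + z²))
81090/O(284) = 81090/((1/(284*(1 + 284)))) = 81090/(((1/284)/285)) = 81090/(((1/284)*(1/285))) = 81090/(1/80940) = 81090*80940 = 6563424600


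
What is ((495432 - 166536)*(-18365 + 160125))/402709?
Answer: 46624296960/402709 ≈ 1.1578e+5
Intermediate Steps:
((495432 - 166536)*(-18365 + 160125))/402709 = (328896*141760)*(1/402709) = 46624296960*(1/402709) = 46624296960/402709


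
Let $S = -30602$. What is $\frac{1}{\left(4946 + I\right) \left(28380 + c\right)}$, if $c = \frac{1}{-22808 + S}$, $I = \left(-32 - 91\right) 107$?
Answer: $- \frac{10682}{2490419637757} \approx -4.2892 \cdot 10^{-9}$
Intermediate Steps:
$I = -13161$ ($I = \left(-123\right) 107 = -13161$)
$c = - \frac{1}{53410}$ ($c = \frac{1}{-22808 - 30602} = \frac{1}{-53410} = - \frac{1}{53410} \approx -1.8723 \cdot 10^{-5}$)
$\frac{1}{\left(4946 + I\right) \left(28380 + c\right)} = \frac{1}{\left(4946 - 13161\right) \left(28380 - \frac{1}{53410}\right)} = \frac{1}{\left(-8215\right) \frac{1515775799}{53410}} = \frac{1}{- \frac{2490419637757}{10682}} = - \frac{10682}{2490419637757}$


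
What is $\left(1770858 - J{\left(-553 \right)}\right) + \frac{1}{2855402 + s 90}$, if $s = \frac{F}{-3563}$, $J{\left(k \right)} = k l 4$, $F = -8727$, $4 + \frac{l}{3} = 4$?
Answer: $\frac{18017741270128211}{10174582756} \approx 1.7709 \cdot 10^{6}$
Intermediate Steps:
$l = 0$ ($l = -12 + 3 \cdot 4 = -12 + 12 = 0$)
$J{\left(k \right)} = 0$ ($J{\left(k \right)} = k 0 \cdot 4 = 0 \cdot 4 = 0$)
$s = \frac{8727}{3563}$ ($s = - \frac{8727}{-3563} = \left(-8727\right) \left(- \frac{1}{3563}\right) = \frac{8727}{3563} \approx 2.4493$)
$\left(1770858 - J{\left(-553 \right)}\right) + \frac{1}{2855402 + s 90} = \left(1770858 - 0\right) + \frac{1}{2855402 + \frac{8727}{3563} \cdot 90} = \left(1770858 + 0\right) + \frac{1}{2855402 + \frac{785430}{3563}} = 1770858 + \frac{1}{\frac{10174582756}{3563}} = 1770858 + \frac{3563}{10174582756} = \frac{18017741270128211}{10174582756}$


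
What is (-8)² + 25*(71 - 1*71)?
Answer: 64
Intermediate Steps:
(-8)² + 25*(71 - 1*71) = 64 + 25*(71 - 71) = 64 + 25*0 = 64 + 0 = 64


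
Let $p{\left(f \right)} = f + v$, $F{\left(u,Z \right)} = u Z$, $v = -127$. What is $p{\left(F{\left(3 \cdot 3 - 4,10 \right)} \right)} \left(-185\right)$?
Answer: $14245$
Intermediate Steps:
$F{\left(u,Z \right)} = Z u$
$p{\left(f \right)} = -127 + f$ ($p{\left(f \right)} = f - 127 = -127 + f$)
$p{\left(F{\left(3 \cdot 3 - 4,10 \right)} \right)} \left(-185\right) = \left(-127 + 10 \left(3 \cdot 3 - 4\right)\right) \left(-185\right) = \left(-127 + 10 \left(9 - 4\right)\right) \left(-185\right) = \left(-127 + 10 \cdot 5\right) \left(-185\right) = \left(-127 + 50\right) \left(-185\right) = \left(-77\right) \left(-185\right) = 14245$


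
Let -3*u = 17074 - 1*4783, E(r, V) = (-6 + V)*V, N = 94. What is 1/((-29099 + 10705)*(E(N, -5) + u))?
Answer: 1/74348548 ≈ 1.3450e-8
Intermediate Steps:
E(r, V) = V*(-6 + V)
u = -4097 (u = -(17074 - 1*4783)/3 = -(17074 - 4783)/3 = -⅓*12291 = -4097)
1/((-29099 + 10705)*(E(N, -5) + u)) = 1/((-29099 + 10705)*(-5*(-6 - 5) - 4097)) = 1/(-18394*(-5*(-11) - 4097)) = 1/(-18394*(55 - 4097)) = 1/(-18394*(-4042)) = 1/74348548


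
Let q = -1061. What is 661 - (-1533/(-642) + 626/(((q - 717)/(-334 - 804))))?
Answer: 49072811/190246 ≈ 257.94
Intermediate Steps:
661 - (-1533/(-642) + 626/(((q - 717)/(-334 - 804)))) = 661 - (-1533/(-642) + 626/(((-1061 - 717)/(-334 - 804)))) = 661 - (-1533*(-1/642) + 626/((-1778/(-1138)))) = 661 - (511/214 + 626/((-1778*(-1/1138)))) = 661 - (511/214 + 626/(889/569)) = 661 - (511/214 + 626*(569/889)) = 661 - (511/214 + 356194/889) = 661 - 1*76679795/190246 = 661 - 76679795/190246 = 49072811/190246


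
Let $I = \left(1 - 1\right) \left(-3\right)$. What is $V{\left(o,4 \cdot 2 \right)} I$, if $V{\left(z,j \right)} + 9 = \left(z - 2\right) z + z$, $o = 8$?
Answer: $0$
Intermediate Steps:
$I = 0$ ($I = 0 \left(-3\right) = 0$)
$V{\left(z,j \right)} = -9 + z + z \left(-2 + z\right)$ ($V{\left(z,j \right)} = -9 + \left(\left(z - 2\right) z + z\right) = -9 + \left(\left(-2 + z\right) z + z\right) = -9 + \left(z \left(-2 + z\right) + z\right) = -9 + \left(z + z \left(-2 + z\right)\right) = -9 + z + z \left(-2 + z\right)$)
$V{\left(o,4 \cdot 2 \right)} I = \left(-9 + 8^{2} - 8\right) 0 = \left(-9 + 64 - 8\right) 0 = 47 \cdot 0 = 0$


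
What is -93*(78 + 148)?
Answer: -21018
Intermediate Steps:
-93*(78 + 148) = -93*226 = -21018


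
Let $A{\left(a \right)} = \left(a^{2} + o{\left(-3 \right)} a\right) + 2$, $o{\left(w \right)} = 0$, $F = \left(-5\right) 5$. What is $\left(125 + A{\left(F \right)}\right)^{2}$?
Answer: $565504$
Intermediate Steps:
$F = -25$
$A{\left(a \right)} = 2 + a^{2}$ ($A{\left(a \right)} = \left(a^{2} + 0 a\right) + 2 = \left(a^{2} + 0\right) + 2 = a^{2} + 2 = 2 + a^{2}$)
$\left(125 + A{\left(F \right)}\right)^{2} = \left(125 + \left(2 + \left(-25\right)^{2}\right)\right)^{2} = \left(125 + \left(2 + 625\right)\right)^{2} = \left(125 + 627\right)^{2} = 752^{2} = 565504$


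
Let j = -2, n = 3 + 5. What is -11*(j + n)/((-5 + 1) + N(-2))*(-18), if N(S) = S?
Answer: -198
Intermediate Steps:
n = 8
-11*(j + n)/((-5 + 1) + N(-2))*(-18) = -11*(-2 + 8)/((-5 + 1) - 2)*(-18) = -66/(-4 - 2)*(-18) = -66/(-6)*(-18) = -66*(-1)/6*(-18) = -11*(-1)*(-18) = 11*(-18) = -198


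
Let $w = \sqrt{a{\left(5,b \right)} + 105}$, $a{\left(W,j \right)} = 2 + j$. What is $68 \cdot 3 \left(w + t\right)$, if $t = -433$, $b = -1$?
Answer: $-88332 + 204 \sqrt{106} \approx -86232.0$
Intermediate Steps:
$w = \sqrt{106}$ ($w = \sqrt{\left(2 - 1\right) + 105} = \sqrt{1 + 105} = \sqrt{106} \approx 10.296$)
$68 \cdot 3 \left(w + t\right) = 68 \cdot 3 \left(\sqrt{106} - 433\right) = 204 \left(-433 + \sqrt{106}\right) = -88332 + 204 \sqrt{106}$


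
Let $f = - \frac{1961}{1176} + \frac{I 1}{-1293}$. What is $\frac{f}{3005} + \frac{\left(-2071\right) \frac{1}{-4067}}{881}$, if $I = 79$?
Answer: $\frac{14619503}{5303514667640} \approx 2.7566 \cdot 10^{-6}$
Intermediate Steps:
$f = - \frac{292053}{168952}$ ($f = - \frac{1961}{1176} + \frac{79 \cdot 1}{-1293} = \left(-1961\right) \frac{1}{1176} + 79 \left(- \frac{1}{1293}\right) = - \frac{1961}{1176} - \frac{79}{1293} = - \frac{292053}{168952} \approx -1.7286$)
$\frac{f}{3005} + \frac{\left(-2071\right) \frac{1}{-4067}}{881} = - \frac{292053}{168952 \cdot 3005} + \frac{\left(-2071\right) \frac{1}{-4067}}{881} = \left(- \frac{292053}{168952}\right) \frac{1}{3005} + \left(-2071\right) \left(- \frac{1}{4067}\right) \frac{1}{881} = - \frac{292053}{507700760} + \frac{2071}{4067} \cdot \frac{1}{881} = - \frac{292053}{507700760} + \frac{2071}{3583027} = \frac{14619503}{5303514667640}$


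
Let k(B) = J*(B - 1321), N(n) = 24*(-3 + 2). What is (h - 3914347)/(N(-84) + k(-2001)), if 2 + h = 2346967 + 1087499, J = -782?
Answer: -479883/2597780 ≈ -0.18473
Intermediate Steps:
N(n) = -24 (N(n) = 24*(-1) = -24)
h = 3434464 (h = -2 + (2346967 + 1087499) = -2 + 3434466 = 3434464)
k(B) = 1033022 - 782*B (k(B) = -782*(B - 1321) = -782*(-1321 + B) = 1033022 - 782*B)
(h - 3914347)/(N(-84) + k(-2001)) = (3434464 - 3914347)/(-24 + (1033022 - 782*(-2001))) = -479883/(-24 + (1033022 + 1564782)) = -479883/(-24 + 2597804) = -479883/2597780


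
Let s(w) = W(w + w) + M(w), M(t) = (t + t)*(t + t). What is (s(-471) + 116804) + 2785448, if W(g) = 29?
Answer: 3789645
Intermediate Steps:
M(t) = 4*t² (M(t) = (2*t)*(2*t) = 4*t²)
s(w) = 29 + 4*w²
(s(-471) + 116804) + 2785448 = ((29 + 4*(-471)²) + 116804) + 2785448 = ((29 + 4*221841) + 116804) + 2785448 = ((29 + 887364) + 116804) + 2785448 = (887393 + 116804) + 2785448 = 1004197 + 2785448 = 3789645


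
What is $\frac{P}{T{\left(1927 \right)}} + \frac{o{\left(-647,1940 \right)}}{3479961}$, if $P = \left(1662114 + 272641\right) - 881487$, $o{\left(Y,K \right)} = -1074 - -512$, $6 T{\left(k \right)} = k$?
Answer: $\frac{21991988292314}{6705884847} \approx 3279.5$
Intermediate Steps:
$T{\left(k \right)} = \frac{k}{6}$
$o{\left(Y,K \right)} = -562$ ($o{\left(Y,K \right)} = -1074 + 512 = -562$)
$P = 1053268$ ($P = 1934755 - 881487 = 1053268$)
$\frac{P}{T{\left(1927 \right)}} + \frac{o{\left(-647,1940 \right)}}{3479961} = \frac{1053268}{\frac{1}{6} \cdot 1927} - \frac{562}{3479961} = \frac{1053268}{\frac{1927}{6}} - \frac{562}{3479961} = 1053268 \cdot \frac{6}{1927} - \frac{562}{3479961} = \frac{6319608}{1927} - \frac{562}{3479961} = \frac{21991988292314}{6705884847}$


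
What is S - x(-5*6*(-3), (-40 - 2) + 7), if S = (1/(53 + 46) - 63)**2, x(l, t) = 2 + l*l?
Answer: -40520006/9801 ≈ -4134.3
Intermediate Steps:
x(l, t) = 2 + l**2
S = 38887696/9801 (S = (1/99 - 63)**2 = (-6236/99)**2 = 38887696/9801 ≈ 3967.7)
S - x(-5*6*(-3), (-40 - 2) + 7) = 38887696/9801 - (2 + (-5*6*(-3))**2) = 38887696/9801 - (2 + (-30*(-3))**2) = 38887696/9801 - (2 + 90**2) = 38887696/9801 - (2 + 8100) = 38887696/9801 - 1*8102 = 38887696/9801 - 8102 = -40520006/9801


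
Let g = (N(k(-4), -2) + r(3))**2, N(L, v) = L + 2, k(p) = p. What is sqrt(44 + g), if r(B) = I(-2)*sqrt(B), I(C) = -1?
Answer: sqrt(51 + 4*sqrt(3)) ≈ 7.6111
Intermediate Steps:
N(L, v) = 2 + L
r(B) = -sqrt(B)
g = (-2 - sqrt(3))**2 (g = ((2 - 4) - sqrt(3))**2 = (-2 - sqrt(3))**2 ≈ 13.928)
sqrt(44 + g) = sqrt(44 + (7 + 4*sqrt(3))) = sqrt(51 + 4*sqrt(3))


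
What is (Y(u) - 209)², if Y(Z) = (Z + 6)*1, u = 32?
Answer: 29241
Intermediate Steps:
Y(Z) = 6 + Z (Y(Z) = (6 + Z)*1 = 6 + Z)
(Y(u) - 209)² = ((6 + 32) - 209)² = (38 - 209)² = (-171)² = 29241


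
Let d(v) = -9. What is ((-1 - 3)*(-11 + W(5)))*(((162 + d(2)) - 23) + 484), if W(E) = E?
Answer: 14736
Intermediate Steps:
((-1 - 3)*(-11 + W(5)))*(((162 + d(2)) - 23) + 484) = ((-1 - 3)*(-11 + 5))*(((162 - 9) - 23) + 484) = (-4*(-6))*((153 - 23) + 484) = 24*(130 + 484) = 24*614 = 14736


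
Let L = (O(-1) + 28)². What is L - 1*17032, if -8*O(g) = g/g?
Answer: -1040319/64 ≈ -16255.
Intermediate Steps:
O(g) = -⅛ (O(g) = -g/(8*g) = -⅛*1 = -⅛)
L = 49729/64 (L = (-⅛ + 28)² = (223/8)² = 49729/64 ≈ 777.02)
L - 1*17032 = 49729/64 - 1*17032 = 49729/64 - 17032 = -1040319/64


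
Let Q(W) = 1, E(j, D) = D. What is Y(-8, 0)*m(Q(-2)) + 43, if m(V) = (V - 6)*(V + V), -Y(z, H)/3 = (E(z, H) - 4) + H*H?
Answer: -77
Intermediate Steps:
Y(z, H) = 12 - 3*H - 3*H² (Y(z, H) = -3*((H - 4) + H*H) = -3*((-4 + H) + H²) = -3*(-4 + H + H²) = 12 - 3*H - 3*H²)
m(V) = 2*V*(-6 + V) (m(V) = (-6 + V)*(2*V) = 2*V*(-6 + V))
Y(-8, 0)*m(Q(-2)) + 43 = (12 - 3*0 - 3*0²)*(2*1*(-6 + 1)) + 43 = (12 + 0 - 3*0)*(2*1*(-5)) + 43 = (12 + 0 + 0)*(-10) + 43 = 12*(-10) + 43 = -120 + 43 = -77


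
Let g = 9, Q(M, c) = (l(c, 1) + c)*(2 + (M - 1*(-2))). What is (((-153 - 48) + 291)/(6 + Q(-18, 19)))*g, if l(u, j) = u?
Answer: -405/263 ≈ -1.5399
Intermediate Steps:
Q(M, c) = 2*c*(4 + M) (Q(M, c) = (c + c)*(2 + (M - 1*(-2))) = (2*c)*(2 + (M + 2)) = (2*c)*(2 + (2 + M)) = (2*c)*(4 + M) = 2*c*(4 + M))
(((-153 - 48) + 291)/(6 + Q(-18, 19)))*g = (((-153 - 48) + 291)/(6 + 2*19*(4 - 18)))*9 = ((-201 + 291)/(6 + 2*19*(-14)))*9 = (90/(6 - 532))*9 = (90/(-526))*9 = (90*(-1/526))*9 = -45/263*9 = -405/263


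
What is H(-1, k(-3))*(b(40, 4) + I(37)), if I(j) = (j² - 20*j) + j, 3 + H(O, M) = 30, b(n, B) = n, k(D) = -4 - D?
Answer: 19062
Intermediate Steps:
H(O, M) = 27 (H(O, M) = -3 + 30 = 27)
I(j) = j² - 19*j
H(-1, k(-3))*(b(40, 4) + I(37)) = 27*(40 + 37*(-19 + 37)) = 27*(40 + 37*18) = 27*(40 + 666) = 27*706 = 19062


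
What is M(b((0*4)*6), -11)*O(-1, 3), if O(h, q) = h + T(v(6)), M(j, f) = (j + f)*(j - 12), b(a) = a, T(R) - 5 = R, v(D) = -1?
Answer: 396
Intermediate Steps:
T(R) = 5 + R
M(j, f) = (-12 + j)*(f + j) (M(j, f) = (f + j)*(-12 + j) = (-12 + j)*(f + j))
O(h, q) = 4 + h (O(h, q) = h + (5 - 1) = h + 4 = 4 + h)
M(b((0*4)*6), -11)*O(-1, 3) = (((0*4)*6)**2 - 12*(-11) - 12*0*4*6 - 11*0*4*6)*(4 - 1) = ((0*6)**2 + 132 - 0*6 - 0*6)*3 = (0**2 + 132 - 12*0 - 11*0)*3 = (0 + 132 + 0 + 0)*3 = 132*3 = 396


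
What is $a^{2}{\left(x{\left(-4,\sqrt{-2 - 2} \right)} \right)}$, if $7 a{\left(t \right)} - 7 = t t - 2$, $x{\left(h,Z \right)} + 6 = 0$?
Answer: $\frac{1681}{49} \approx 34.306$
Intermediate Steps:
$x{\left(h,Z \right)} = -6$ ($x{\left(h,Z \right)} = -6 + 0 = -6$)
$a{\left(t \right)} = \frac{5}{7} + \frac{t^{2}}{7}$ ($a{\left(t \right)} = 1 + \frac{t t - 2}{7} = 1 + \frac{t^{2} - 2}{7} = 1 + \frac{-2 + t^{2}}{7} = 1 + \left(- \frac{2}{7} + \frac{t^{2}}{7}\right) = \frac{5}{7} + \frac{t^{2}}{7}$)
$a^{2}{\left(x{\left(-4,\sqrt{-2 - 2} \right)} \right)} = \left(\frac{5}{7} + \frac{\left(-6\right)^{2}}{7}\right)^{2} = \left(\frac{5}{7} + \frac{1}{7} \cdot 36\right)^{2} = \left(\frac{5}{7} + \frac{36}{7}\right)^{2} = \left(\frac{41}{7}\right)^{2} = \frac{1681}{49}$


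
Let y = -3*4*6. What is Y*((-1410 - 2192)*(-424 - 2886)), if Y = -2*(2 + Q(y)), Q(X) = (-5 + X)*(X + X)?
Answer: -264443711600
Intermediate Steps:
y = -72 (y = -12*6 = -72)
Q(X) = 2*X*(-5 + X) (Q(X) = (-5 + X)*(2*X) = 2*X*(-5 + X))
Y = -22180 (Y = -2*(2 + 2*(-72)*(-5 - 72)) = -2*(2 + 2*(-72)*(-77)) = -2*(2 + 11088) = -2*11090 = -22180)
Y*((-1410 - 2192)*(-424 - 2886)) = -22180*(-1410 - 2192)*(-424 - 2886) = -(-79892360)*(-3310) = -22180*11922620 = -264443711600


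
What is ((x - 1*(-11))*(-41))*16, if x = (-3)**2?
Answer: -13120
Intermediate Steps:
x = 9
((x - 1*(-11))*(-41))*16 = ((9 - 1*(-11))*(-41))*16 = ((9 + 11)*(-41))*16 = (20*(-41))*16 = -820*16 = -13120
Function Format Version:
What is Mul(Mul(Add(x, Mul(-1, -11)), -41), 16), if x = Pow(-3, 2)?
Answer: -13120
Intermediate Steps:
x = 9
Mul(Mul(Add(x, Mul(-1, -11)), -41), 16) = Mul(Mul(Add(9, Mul(-1, -11)), -41), 16) = Mul(Mul(Add(9, 11), -41), 16) = Mul(Mul(20, -41), 16) = Mul(-820, 16) = -13120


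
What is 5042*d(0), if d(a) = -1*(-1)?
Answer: 5042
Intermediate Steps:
d(a) = 1
5042*d(0) = 5042*1 = 5042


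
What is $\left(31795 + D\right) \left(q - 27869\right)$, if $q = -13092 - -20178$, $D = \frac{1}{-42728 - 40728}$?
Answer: $- \frac{55147347975377}{83456} \approx -6.608 \cdot 10^{8}$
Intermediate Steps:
$D = - \frac{1}{83456}$ ($D = \frac{1}{-83456} = - \frac{1}{83456} \approx -1.1982 \cdot 10^{-5}$)
$q = 7086$ ($q = -13092 + 20178 = 7086$)
$\left(31795 + D\right) \left(q - 27869\right) = \left(31795 - \frac{1}{83456}\right) \left(7086 - 27869\right) = \frac{2653483519}{83456} \left(-20783\right) = - \frac{55147347975377}{83456}$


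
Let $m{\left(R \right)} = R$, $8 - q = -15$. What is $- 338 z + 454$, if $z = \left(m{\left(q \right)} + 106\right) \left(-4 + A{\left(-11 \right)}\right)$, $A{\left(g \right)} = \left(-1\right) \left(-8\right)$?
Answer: $-173954$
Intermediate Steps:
$q = 23$ ($q = 8 - -15 = 8 + 15 = 23$)
$A{\left(g \right)} = 8$
$z = 516$ ($z = \left(23 + 106\right) \left(-4 + 8\right) = 129 \cdot 4 = 516$)
$- 338 z + 454 = \left(-338\right) 516 + 454 = -174408 + 454 = -173954$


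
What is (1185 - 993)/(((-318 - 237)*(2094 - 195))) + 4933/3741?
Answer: 577599157/438089805 ≈ 1.3184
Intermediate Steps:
(1185 - 993)/(((-318 - 237)*(2094 - 195))) + 4933/3741 = 192/((-555*1899)) + 4933*(1/3741) = 192/(-1053945) + 4933/3741 = 192*(-1/1053945) + 4933/3741 = -64/351315 + 4933/3741 = 577599157/438089805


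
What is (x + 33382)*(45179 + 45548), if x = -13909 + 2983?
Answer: 2037365512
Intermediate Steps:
x = -10926
(x + 33382)*(45179 + 45548) = (-10926 + 33382)*(45179 + 45548) = 22456*90727 = 2037365512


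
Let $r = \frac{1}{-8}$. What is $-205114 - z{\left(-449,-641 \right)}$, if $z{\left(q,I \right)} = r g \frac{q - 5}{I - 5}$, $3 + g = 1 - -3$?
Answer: $- \frac{530014349}{2584} \approx -2.0511 \cdot 10^{5}$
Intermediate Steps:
$r = - \frac{1}{8} \approx -0.125$
$g = 1$ ($g = -3 + \left(1 - -3\right) = -3 + \left(1 + 3\right) = -3 + 4 = 1$)
$z{\left(q,I \right)} = - \frac{-5 + q}{8 \left(-5 + I\right)}$ ($z{\left(q,I \right)} = \left(- \frac{1}{8}\right) 1 \frac{q - 5}{I - 5} = - \frac{\left(-5 + q\right) \frac{1}{-5 + I}}{8} = - \frac{\frac{1}{-5 + I} \left(-5 + q\right)}{8} = - \frac{-5 + q}{8 \left(-5 + I\right)}$)
$-205114 - z{\left(-449,-641 \right)} = -205114 - \frac{5 - -449}{8 \left(-5 - 641\right)} = -205114 - \frac{5 + 449}{8 \left(-646\right)} = -205114 - \frac{1}{8} \left(- \frac{1}{646}\right) 454 = -205114 - - \frac{227}{2584} = -205114 + \frac{227}{2584} = - \frac{530014349}{2584}$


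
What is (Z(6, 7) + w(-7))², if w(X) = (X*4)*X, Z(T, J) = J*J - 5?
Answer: 57600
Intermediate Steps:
Z(T, J) = -5 + J² (Z(T, J) = J² - 5 = -5 + J²)
w(X) = 4*X² (w(X) = (4*X)*X = 4*X²)
(Z(6, 7) + w(-7))² = ((-5 + 7²) + 4*(-7)²)² = ((-5 + 49) + 4*49)² = (44 + 196)² = 240² = 57600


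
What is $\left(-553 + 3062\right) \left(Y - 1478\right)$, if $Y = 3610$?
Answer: $5349188$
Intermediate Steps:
$\left(-553 + 3062\right) \left(Y - 1478\right) = \left(-553 + 3062\right) \left(3610 - 1478\right) = 2509 \cdot 2132 = 5349188$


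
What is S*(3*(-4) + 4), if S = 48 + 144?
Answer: -1536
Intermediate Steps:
S = 192
S*(3*(-4) + 4) = 192*(3*(-4) + 4) = 192*(-12 + 4) = 192*(-8) = -1536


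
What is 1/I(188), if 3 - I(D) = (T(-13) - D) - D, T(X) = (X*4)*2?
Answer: 1/483 ≈ 0.0020704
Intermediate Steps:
T(X) = 8*X (T(X) = (4*X)*2 = 8*X)
I(D) = 107 + 2*D (I(D) = 3 - ((8*(-13) - D) - D) = 3 - ((-104 - D) - D) = 3 - (-104 - 2*D) = 3 + (104 + 2*D) = 107 + 2*D)
1/I(188) = 1/(107 + 2*188) = 1/(107 + 376) = 1/483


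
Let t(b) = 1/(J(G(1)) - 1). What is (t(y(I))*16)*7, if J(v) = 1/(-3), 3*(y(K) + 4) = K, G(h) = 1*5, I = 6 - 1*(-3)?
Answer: -84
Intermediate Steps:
I = 9 (I = 6 + 3 = 9)
G(h) = 5
y(K) = -4 + K/3
J(v) = -1/3
t(b) = -3/4 (t(b) = 1/(-1/3 - 1) = 1/(-4/3) = -3/4)
(t(y(I))*16)*7 = -3/4*16*7 = -12*7 = -84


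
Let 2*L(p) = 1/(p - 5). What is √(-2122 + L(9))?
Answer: 5*I*√1358/4 ≈ 46.064*I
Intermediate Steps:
L(p) = 1/(2*(-5 + p)) (L(p) = 1/(2*(p - 5)) = 1/(2*(-5 + p)))
√(-2122 + L(9)) = √(-2122 + 1/(2*(-5 + 9))) = √(-2122 + (½)/4) = √(-2122 + (½)*(¼)) = √(-2122 + ⅛) = √(-16975/8) = 5*I*√1358/4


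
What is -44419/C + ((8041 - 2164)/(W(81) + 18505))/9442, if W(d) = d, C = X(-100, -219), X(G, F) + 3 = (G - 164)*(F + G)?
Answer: -7794551504227/14778456167556 ≈ -0.52743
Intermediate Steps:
X(G, F) = -3 + (-164 + G)*(F + G) (X(G, F) = -3 + (G - 164)*(F + G) = -3 + (-164 + G)*(F + G))
C = 84213 (C = -3 + (-100)² - 164*(-219) - 164*(-100) - 219*(-100) = -3 + 10000 + 35916 + 16400 + 21900 = 84213)
-44419/C + ((8041 - 2164)/(W(81) + 18505))/9442 = -44419/84213 + ((8041 - 2164)/(81 + 18505))/9442 = -44419*1/84213 + (5877/18586)*(1/9442) = -44419/84213 + (5877*(1/18586))*(1/9442) = -44419/84213 + (5877/18586)*(1/9442) = -44419/84213 + 5877/175489012 = -7794551504227/14778456167556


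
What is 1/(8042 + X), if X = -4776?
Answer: 1/3266 ≈ 0.00030618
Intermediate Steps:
1/(8042 + X) = 1/(8042 - 4776) = 1/3266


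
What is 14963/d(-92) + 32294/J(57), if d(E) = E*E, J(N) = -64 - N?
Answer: -271525893/1024144 ≈ -265.12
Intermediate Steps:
d(E) = E²
14963/d(-92) + 32294/J(57) = 14963/((-92)²) + 32294/(-64 - 1*57) = 14963/8464 + 32294/(-64 - 57) = 14963*(1/8464) + 32294/(-121) = 14963/8464 + 32294*(-1/121) = 14963/8464 - 32294/121 = -271525893/1024144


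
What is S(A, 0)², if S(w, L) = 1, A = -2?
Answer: 1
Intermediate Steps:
S(A, 0)² = 1² = 1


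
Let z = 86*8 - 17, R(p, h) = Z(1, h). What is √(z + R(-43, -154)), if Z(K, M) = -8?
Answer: √663 ≈ 25.749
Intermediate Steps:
R(p, h) = -8
z = 671 (z = 688 - 17 = 671)
√(z + R(-43, -154)) = √(671 - 8) = √663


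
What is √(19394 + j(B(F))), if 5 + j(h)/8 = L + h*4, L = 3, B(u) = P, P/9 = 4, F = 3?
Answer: √20530 ≈ 143.28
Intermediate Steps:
P = 36 (P = 9*4 = 36)
B(u) = 36
j(h) = -16 + 32*h (j(h) = -40 + 8*(3 + h*4) = -40 + 8*(3 + 4*h) = -40 + (24 + 32*h) = -16 + 32*h)
√(19394 + j(B(F))) = √(19394 + (-16 + 32*36)) = √(19394 + (-16 + 1152)) = √(19394 + 1136) = √20530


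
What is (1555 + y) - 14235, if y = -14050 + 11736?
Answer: -14994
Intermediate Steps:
y = -2314
(1555 + y) - 14235 = (1555 - 2314) - 14235 = -759 - 14235 = -14994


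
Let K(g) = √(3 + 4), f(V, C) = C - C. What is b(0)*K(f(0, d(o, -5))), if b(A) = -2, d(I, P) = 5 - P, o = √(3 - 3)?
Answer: -2*√7 ≈ -5.2915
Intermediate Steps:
o = 0 (o = √0 = 0)
f(V, C) = 0
K(g) = √7
b(0)*K(f(0, d(o, -5))) = -2*√7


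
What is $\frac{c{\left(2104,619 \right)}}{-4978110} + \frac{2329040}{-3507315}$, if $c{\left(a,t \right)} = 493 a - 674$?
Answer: $- \frac{24174433379}{27713968055} \approx -0.87228$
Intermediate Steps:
$c{\left(a,t \right)} = -674 + 493 a$
$\frac{c{\left(2104,619 \right)}}{-4978110} + \frac{2329040}{-3507315} = \frac{-674 + 493 \cdot 2104}{-4978110} + \frac{2329040}{-3507315} = \left(-674 + 1037272\right) \left(- \frac{1}{4978110}\right) + 2329040 \left(- \frac{1}{3507315}\right) = 1036598 \left(- \frac{1}{4978110}\right) - \frac{66544}{100209} = - \frac{518299}{2489055} - \frac{66544}{100209} = - \frac{24174433379}{27713968055}$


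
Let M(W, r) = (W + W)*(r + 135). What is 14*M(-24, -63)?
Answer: -48384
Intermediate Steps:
M(W, r) = 2*W*(135 + r) (M(W, r) = (2*W)*(135 + r) = 2*W*(135 + r))
14*M(-24, -63) = 14*(2*(-24)*(135 - 63)) = 14*(2*(-24)*72) = 14*(-3456) = -48384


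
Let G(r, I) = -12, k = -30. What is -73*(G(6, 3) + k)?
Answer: 3066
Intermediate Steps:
-73*(G(6, 3) + k) = -73*(-12 - 30) = -73*(-42) = 3066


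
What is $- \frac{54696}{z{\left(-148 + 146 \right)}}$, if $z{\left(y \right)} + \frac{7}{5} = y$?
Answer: $\frac{273480}{17} \approx 16087.0$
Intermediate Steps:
$z{\left(y \right)} = - \frac{7}{5} + y$
$- \frac{54696}{z{\left(-148 + 146 \right)}} = - \frac{54696}{- \frac{7}{5} + \left(-148 + 146\right)} = - \frac{54696}{- \frac{7}{5} - 2} = - \frac{54696}{- \frac{17}{5}} = \left(-54696\right) \left(- \frac{5}{17}\right) = \frac{273480}{17}$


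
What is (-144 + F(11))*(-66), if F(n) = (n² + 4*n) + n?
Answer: -2112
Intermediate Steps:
F(n) = n² + 5*n
(-144 + F(11))*(-66) = (-144 + 11*(5 + 11))*(-66) = (-144 + 11*16)*(-66) = (-144 + 176)*(-66) = 32*(-66) = -2112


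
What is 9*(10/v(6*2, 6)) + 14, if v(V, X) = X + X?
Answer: 43/2 ≈ 21.500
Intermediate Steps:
v(V, X) = 2*X
9*(10/v(6*2, 6)) + 14 = 9*(10/((2*6))) + 14 = 9*(10/12) + 14 = 9*(10*(1/12)) + 14 = 9*(⅚) + 14 = 15/2 + 14 = 43/2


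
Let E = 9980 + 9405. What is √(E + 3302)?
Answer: 7*√463 ≈ 150.62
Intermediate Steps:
E = 19385
√(E + 3302) = √(19385 + 3302) = √22687 = 7*√463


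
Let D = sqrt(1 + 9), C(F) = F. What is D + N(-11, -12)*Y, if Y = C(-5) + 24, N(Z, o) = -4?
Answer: -76 + sqrt(10) ≈ -72.838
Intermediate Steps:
D = sqrt(10) ≈ 3.1623
Y = 19 (Y = -5 + 24 = 19)
D + N(-11, -12)*Y = sqrt(10) - 4*19 = sqrt(10) - 76 = -76 + sqrt(10)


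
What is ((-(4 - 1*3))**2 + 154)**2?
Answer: 24025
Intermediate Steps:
((-(4 - 1*3))**2 + 154)**2 = ((-(4 - 3))**2 + 154)**2 = ((-1*1)**2 + 154)**2 = ((-1)**2 + 154)**2 = (1 + 154)**2 = 155**2 = 24025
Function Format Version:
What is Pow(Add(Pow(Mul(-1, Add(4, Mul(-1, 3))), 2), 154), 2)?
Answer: 24025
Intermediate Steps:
Pow(Add(Pow(Mul(-1, Add(4, Mul(-1, 3))), 2), 154), 2) = Pow(Add(Pow(Mul(-1, Add(4, -3)), 2), 154), 2) = Pow(Add(Pow(Mul(-1, 1), 2), 154), 2) = Pow(Add(Pow(-1, 2), 154), 2) = Pow(Add(1, 154), 2) = Pow(155, 2) = 24025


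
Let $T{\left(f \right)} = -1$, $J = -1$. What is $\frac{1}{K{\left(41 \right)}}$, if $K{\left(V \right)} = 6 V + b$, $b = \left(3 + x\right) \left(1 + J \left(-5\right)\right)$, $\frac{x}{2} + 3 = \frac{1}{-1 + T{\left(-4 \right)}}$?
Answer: $\frac{1}{222} \approx 0.0045045$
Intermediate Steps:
$x = -7$ ($x = -6 + \frac{2}{-1 - 1} = -6 + \frac{2}{-2} = -6 + 2 \left(- \frac{1}{2}\right) = -6 - 1 = -7$)
$b = -24$ ($b = \left(3 - 7\right) \left(1 - -5\right) = - 4 \left(1 + 5\right) = \left(-4\right) 6 = -24$)
$K{\left(V \right)} = -24 + 6 V$ ($K{\left(V \right)} = 6 V - 24 = -24 + 6 V$)
$\frac{1}{K{\left(41 \right)}} = \frac{1}{-24 + 6 \cdot 41} = \frac{1}{-24 + 246} = \frac{1}{222}$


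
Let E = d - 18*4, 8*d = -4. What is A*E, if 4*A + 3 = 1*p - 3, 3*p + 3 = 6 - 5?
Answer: 725/6 ≈ 120.83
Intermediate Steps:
d = -1/2 (d = (1/8)*(-4) = -1/2 ≈ -0.50000)
p = -2/3 (p = -1 + (6 - 5)/3 = -1 + (1/3)*1 = -1 + 1/3 = -2/3 ≈ -0.66667)
E = -145/2 (E = -1/2 - 18*4 = -1/2 - 72 = -145/2 ≈ -72.500)
A = -5/3 (A = -3/4 + (1*(-2/3) - 3)/4 = -3/4 + (-2/3 - 3)/4 = -3/4 + (1/4)*(-11/3) = -3/4 - 11/12 = -5/3 ≈ -1.6667)
A*E = -5/3*(-145/2) = 725/6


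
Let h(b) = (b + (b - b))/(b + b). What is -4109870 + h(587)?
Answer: -8219739/2 ≈ -4.1099e+6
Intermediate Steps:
h(b) = 1/2 (h(b) = (b + 0)/((2*b)) = b*(1/(2*b)) = 1/2)
-4109870 + h(587) = -4109870 + 1/2 = -8219739/2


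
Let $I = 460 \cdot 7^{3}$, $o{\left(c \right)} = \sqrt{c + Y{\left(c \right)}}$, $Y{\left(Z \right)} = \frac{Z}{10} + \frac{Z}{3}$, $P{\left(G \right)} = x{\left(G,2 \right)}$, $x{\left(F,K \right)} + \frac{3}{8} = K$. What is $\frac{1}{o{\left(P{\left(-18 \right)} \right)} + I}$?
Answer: $\frac{37867200}{5974686815441} - \frac{4 \sqrt{8385}}{5974686815441} \approx 6.3379 \cdot 10^{-6}$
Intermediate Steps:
$x{\left(F,K \right)} = - \frac{3}{8} + K$
$P{\left(G \right)} = \frac{13}{8}$ ($P{\left(G \right)} = - \frac{3}{8} + 2 = \frac{13}{8}$)
$Y{\left(Z \right)} = \frac{13 Z}{30}$ ($Y{\left(Z \right)} = Z \frac{1}{10} + Z \frac{1}{3} = \frac{Z}{10} + \frac{Z}{3} = \frac{13 Z}{30}$)
$o{\left(c \right)} = \frac{\sqrt{1290} \sqrt{c}}{30}$ ($o{\left(c \right)} = \sqrt{c + \frac{13 c}{30}} = \sqrt{\frac{43 c}{30}} = \frac{\sqrt{1290} \sqrt{c}}{30}$)
$I = 157780$ ($I = 460 \cdot 343 = 157780$)
$\frac{1}{o{\left(P{\left(-18 \right)} \right)} + I} = \frac{1}{\frac{\sqrt{1290} \sqrt{\frac{13}{8}}}{30} + 157780} = \frac{1}{\frac{\sqrt{1290} \frac{\sqrt{26}}{4}}{30} + 157780} = \frac{1}{\frac{\sqrt{8385}}{60} + 157780} = \frac{1}{157780 + \frac{\sqrt{8385}}{60}}$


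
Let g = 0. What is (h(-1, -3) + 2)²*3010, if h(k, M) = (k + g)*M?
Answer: 75250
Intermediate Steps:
h(k, M) = M*k (h(k, M) = (k + 0)*M = k*M = M*k)
(h(-1, -3) + 2)²*3010 = (-3*(-1) + 2)²*3010 = (3 + 2)²*3010 = 5²*3010 = 25*3010 = 75250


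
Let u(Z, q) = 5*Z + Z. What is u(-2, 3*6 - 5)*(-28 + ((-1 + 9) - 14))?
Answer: 408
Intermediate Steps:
u(Z, q) = 6*Z
u(-2, 3*6 - 5)*(-28 + ((-1 + 9) - 14)) = (6*(-2))*(-28 + ((-1 + 9) - 14)) = -12*(-28 + (8 - 14)) = -12*(-28 - 6) = -12*(-34) = 408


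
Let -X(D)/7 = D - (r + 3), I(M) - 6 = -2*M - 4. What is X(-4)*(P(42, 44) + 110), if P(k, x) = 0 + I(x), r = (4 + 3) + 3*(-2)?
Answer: 1344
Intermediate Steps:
r = 1 (r = 7 - 6 = 1)
I(M) = 2 - 2*M (I(M) = 6 + (-2*M - 4) = 6 + (-4 - 2*M) = 2 - 2*M)
P(k, x) = 2 - 2*x (P(k, x) = 0 + (2 - 2*x) = 2 - 2*x)
X(D) = 28 - 7*D (X(D) = -7*(D - (1 + 3)) = -7*(D - 1*4) = -7*(D - 4) = -7*(-4 + D) = 28 - 7*D)
X(-4)*(P(42, 44) + 110) = (28 - 7*(-4))*((2 - 2*44) + 110) = (28 + 28)*((2 - 88) + 110) = 56*(-86 + 110) = 56*24 = 1344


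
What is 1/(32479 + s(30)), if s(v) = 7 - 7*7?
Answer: 1/32437 ≈ 3.0829e-5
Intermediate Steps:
s(v) = -42 (s(v) = 7 - 49 = -42)
1/(32479 + s(30)) = 1/(32479 - 42) = 1/32437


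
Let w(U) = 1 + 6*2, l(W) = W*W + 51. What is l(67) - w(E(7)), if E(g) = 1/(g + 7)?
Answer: 4527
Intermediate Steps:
E(g) = 1/(7 + g)
l(W) = 51 + W² (l(W) = W² + 51 = 51 + W²)
w(U) = 13 (w(U) = 1 + 12 = 13)
l(67) - w(E(7)) = (51 + 67²) - 1*13 = (51 + 4489) - 13 = 4540 - 13 = 4527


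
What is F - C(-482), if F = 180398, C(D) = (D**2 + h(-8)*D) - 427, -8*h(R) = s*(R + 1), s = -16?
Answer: -58247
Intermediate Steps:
h(R) = 2 + 2*R (h(R) = -(-2)*(R + 1) = -(-2)*(1 + R) = -(-16 - 16*R)/8 = 2 + 2*R)
C(D) = -427 + D**2 - 14*D (C(D) = (D**2 + (2 + 2*(-8))*D) - 427 = (D**2 + (2 - 16)*D) - 427 = (D**2 - 14*D) - 427 = -427 + D**2 - 14*D)
F - C(-482) = 180398 - (-427 + (-482)**2 - 14*(-482)) = 180398 - (-427 + 232324 + 6748) = 180398 - 1*238645 = 180398 - 238645 = -58247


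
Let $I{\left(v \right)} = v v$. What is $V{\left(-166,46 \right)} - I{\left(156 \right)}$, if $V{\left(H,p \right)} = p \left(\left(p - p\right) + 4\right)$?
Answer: $-24152$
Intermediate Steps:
$I{\left(v \right)} = v^{2}$
$V{\left(H,p \right)} = 4 p$ ($V{\left(H,p \right)} = p \left(0 + 4\right) = p 4 = 4 p$)
$V{\left(-166,46 \right)} - I{\left(156 \right)} = 4 \cdot 46 - 156^{2} = 184 - 24336 = -24152$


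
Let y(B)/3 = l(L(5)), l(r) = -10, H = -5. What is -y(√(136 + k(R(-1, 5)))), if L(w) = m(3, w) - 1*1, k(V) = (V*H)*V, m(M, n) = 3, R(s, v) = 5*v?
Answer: 30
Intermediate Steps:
k(V) = -5*V² (k(V) = (V*(-5))*V = (-5*V)*V = -5*V²)
L(w) = 2 (L(w) = 3 - 1*1 = 3 - 1 = 2)
y(B) = -30 (y(B) = 3*(-10) = -30)
-y(√(136 + k(R(-1, 5)))) = -1*(-30) = 30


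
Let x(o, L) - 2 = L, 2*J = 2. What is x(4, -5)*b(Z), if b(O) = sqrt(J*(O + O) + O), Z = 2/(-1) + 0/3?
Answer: -3*I*sqrt(6) ≈ -7.3485*I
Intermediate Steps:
J = 1 (J = (1/2)*2 = 1)
x(o, L) = 2 + L
Z = -2 (Z = 2*(-1) + 0*(1/3) = -2 + 0 = -2)
b(O) = sqrt(3)*sqrt(O) (b(O) = sqrt(1*(O + O) + O) = sqrt(1*(2*O) + O) = sqrt(2*O + O) = sqrt(3*O) = sqrt(3)*sqrt(O))
x(4, -5)*b(Z) = (2 - 5)*(sqrt(3)*sqrt(-2)) = -3*sqrt(3)*I*sqrt(2) = -3*I*sqrt(6)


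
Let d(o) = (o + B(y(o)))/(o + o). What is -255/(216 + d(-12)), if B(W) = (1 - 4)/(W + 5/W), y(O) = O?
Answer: -37995/32257 ≈ -1.1779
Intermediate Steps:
B(W) = -3/(W + 5/W)
d(o) = (o - 3*o/(5 + o²))/(2*o) (d(o) = (o - 3*o/(5 + o²))/(o + o) = (o - 3*o/(5 + o²))/((2*o)) = (o - 3*o/(5 + o²))*(1/(2*o)) = (o - 3*o/(5 + o²))/(2*o))
-255/(216 + d(-12)) = -255/(216 + (2 + (-12)²)/(2*(5 + (-12)²))) = -255/(216 + (2 + 144)/(2*(5 + 144))) = -255/(216 + (½)*146/149) = -255/(216 + (½)*(1/149)*146) = -255/(216 + 73/149) = -255/32257/149 = -255*149/32257 = -37995/32257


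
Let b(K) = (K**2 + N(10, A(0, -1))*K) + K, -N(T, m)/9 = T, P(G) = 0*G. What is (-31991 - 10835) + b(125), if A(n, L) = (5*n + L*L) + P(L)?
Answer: -38326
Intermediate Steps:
P(G) = 0
A(n, L) = L**2 + 5*n (A(n, L) = (5*n + L*L) + 0 = (5*n + L**2) + 0 = (L**2 + 5*n) + 0 = L**2 + 5*n)
N(T, m) = -9*T
b(K) = K**2 - 89*K (b(K) = (K**2 + (-9*10)*K) + K = (K**2 - 90*K) + K = K**2 - 89*K)
(-31991 - 10835) + b(125) = (-31991 - 10835) + 125*(-89 + 125) = -42826 + 125*36 = -42826 + 4500 = -38326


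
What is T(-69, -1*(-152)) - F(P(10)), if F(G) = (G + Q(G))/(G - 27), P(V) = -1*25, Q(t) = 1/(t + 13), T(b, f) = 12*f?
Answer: 1137875/624 ≈ 1823.5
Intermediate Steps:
Q(t) = 1/(13 + t)
P(V) = -25
F(G) = (G + 1/(13 + G))/(-27 + G) (F(G) = (G + 1/(13 + G))/(G - 27) = (G + 1/(13 + G))/(-27 + G))
T(-69, -1*(-152)) - F(P(10)) = 12*(-1*(-152)) - (1 - 25*(13 - 25))/((-27 - 25)*(13 - 25)) = 12*152 - (1 - 25*(-12))/((-52)*(-12)) = 1824 - (-1)*(-1)*(1 + 300)/(52*12) = 1824 - (-1)*(-1)*301/(52*12) = 1824 - 1*301/624 = 1824 - 301/624 = 1137875/624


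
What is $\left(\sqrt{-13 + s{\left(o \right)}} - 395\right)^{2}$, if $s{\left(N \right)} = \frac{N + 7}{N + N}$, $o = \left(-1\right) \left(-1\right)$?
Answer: $156016 - 2370 i \approx 1.5602 \cdot 10^{5} - 2370.0 i$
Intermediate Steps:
$o = 1$
$s{\left(N \right)} = \frac{7 + N}{2 N}$
$\left(\sqrt{-13 + s{\left(o \right)}} - 395\right)^{2} = \left(\sqrt{-13 + \frac{7 + 1}{2 \cdot 1}} - 395\right)^{2} = \left(\sqrt{-13 + \frac{1}{2} \cdot 1 \cdot 8} - 395\right)^{2} = \left(\sqrt{-13 + 4} - 395\right)^{2} = \left(\sqrt{-9} - 395\right)^{2} = \left(3 i - 395\right)^{2} = \left(-395 + 3 i\right)^{2}$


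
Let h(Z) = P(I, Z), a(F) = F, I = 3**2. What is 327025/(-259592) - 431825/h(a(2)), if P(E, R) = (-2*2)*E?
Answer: 28021635625/2336328 ≈ 11994.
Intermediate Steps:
I = 9
P(E, R) = -4*E
h(Z) = -36 (h(Z) = -4*9 = -36)
327025/(-259592) - 431825/h(a(2)) = 327025/(-259592) - 431825/(-36) = 327025*(-1/259592) - 431825*(-1/36) = -327025/259592 + 431825/36 = 28021635625/2336328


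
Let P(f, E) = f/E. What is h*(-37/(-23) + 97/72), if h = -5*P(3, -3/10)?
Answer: 122375/828 ≈ 147.80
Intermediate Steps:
h = 50 (h = -15/((-3/10)) = -15/((-3*⅒)) = -15/(-3/10) = -15*(-10)/3 = -5*(-10) = 50)
h*(-37/(-23) + 97/72) = 50*(-37/(-23) + 97/72) = 50*(-37*(-1/23) + 97*(1/72)) = 50*(37/23 + 97/72) = 50*(4895/1656) = 122375/828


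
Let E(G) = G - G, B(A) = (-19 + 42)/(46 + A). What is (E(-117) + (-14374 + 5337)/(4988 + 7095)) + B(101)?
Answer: -1050530/1776201 ≈ -0.59145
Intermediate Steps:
B(A) = 23/(46 + A)
E(G) = 0
(E(-117) + (-14374 + 5337)/(4988 + 7095)) + B(101) = (0 + (-14374 + 5337)/(4988 + 7095)) + 23/(46 + 101) = (0 - 9037/12083) + 23/147 = -9037/12083 + 23/147 = -1050530/1776201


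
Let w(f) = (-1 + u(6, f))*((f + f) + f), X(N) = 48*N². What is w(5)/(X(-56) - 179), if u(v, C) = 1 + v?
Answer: 90/150349 ≈ 0.00059861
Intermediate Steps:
w(f) = 18*f (w(f) = (-1 + (1 + 6))*((f + f) + f) = (-1 + 7)*(2*f + f) = 6*(3*f) = 18*f)
w(5)/(X(-56) - 179) = (18*5)/(48*(-56)² - 179) = 90/(48*3136 - 179) = 90/(150528 - 179) = 90/150349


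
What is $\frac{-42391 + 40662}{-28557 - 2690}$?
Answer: $\frac{1729}{31247} \approx 0.055333$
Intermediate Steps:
$\frac{-42391 + 40662}{-28557 - 2690} = - \frac{1729}{-31247} = \left(-1729\right) \left(- \frac{1}{31247}\right) = \frac{1729}{31247}$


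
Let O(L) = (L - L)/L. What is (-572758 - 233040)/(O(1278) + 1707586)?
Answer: -402899/853793 ≈ -0.47189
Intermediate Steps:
O(L) = 0 (O(L) = 0/L = 0)
(-572758 - 233040)/(O(1278) + 1707586) = (-572758 - 233040)/(0 + 1707586) = -805798/1707586 = -805798*1/1707586 = -402899/853793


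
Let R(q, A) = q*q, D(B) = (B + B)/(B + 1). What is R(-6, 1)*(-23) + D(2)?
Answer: -2480/3 ≈ -826.67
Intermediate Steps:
D(B) = 2*B/(1 + B) (D(B) = (2*B)/(1 + B) = 2*B/(1 + B))
R(q, A) = q²
R(-6, 1)*(-23) + D(2) = (-6)²*(-23) + 2*2/(1 + 2) = 36*(-23) + 2*2/3 = -828 + 2*2*(⅓) = -828 + 4/3 = -2480/3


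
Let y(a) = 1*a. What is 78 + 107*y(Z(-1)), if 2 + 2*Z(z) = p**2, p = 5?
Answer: 2617/2 ≈ 1308.5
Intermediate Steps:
Z(z) = 23/2 (Z(z) = -1 + (1/2)*5**2 = -1 + (1/2)*25 = -1 + 25/2 = 23/2)
y(a) = a
78 + 107*y(Z(-1)) = 78 + 107*(23/2) = 78 + 2461/2 = 2617/2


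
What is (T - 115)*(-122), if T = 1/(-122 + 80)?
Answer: 294691/21 ≈ 14033.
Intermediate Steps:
T = -1/42 (T = 1/(-42) = -1/42 ≈ -0.023810)
(T - 115)*(-122) = (-1/42 - 115)*(-122) = -4831/42*(-122) = 294691/21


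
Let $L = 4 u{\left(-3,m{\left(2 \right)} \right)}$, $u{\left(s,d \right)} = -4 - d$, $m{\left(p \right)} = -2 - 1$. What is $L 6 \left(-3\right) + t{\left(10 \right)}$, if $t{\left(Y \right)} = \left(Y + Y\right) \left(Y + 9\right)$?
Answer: $452$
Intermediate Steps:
$m{\left(p \right)} = -3$
$t{\left(Y \right)} = 2 Y \left(9 + Y\right)$
$L = -4$ ($L = 4 \left(-4 - -3\right) = 4 \left(-4 + 3\right) = 4 \left(-1\right) = -4$)
$L 6 \left(-3\right) + t{\left(10 \right)} = - 4 \cdot 6 \left(-3\right) + 2 \cdot 10 \left(9 + 10\right) = \left(-4\right) \left(-18\right) + 2 \cdot 10 \cdot 19 = 72 + 380 = 452$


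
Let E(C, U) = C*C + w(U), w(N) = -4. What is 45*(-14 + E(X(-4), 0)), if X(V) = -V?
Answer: -90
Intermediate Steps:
E(C, U) = -4 + C**2 (E(C, U) = C*C - 4 = C**2 - 4 = -4 + C**2)
45*(-14 + E(X(-4), 0)) = 45*(-14 + (-4 + (-1*(-4))**2)) = 45*(-14 + (-4 + 4**2)) = 45*(-14 + (-4 + 16)) = 45*(-14 + 12) = 45*(-2) = -90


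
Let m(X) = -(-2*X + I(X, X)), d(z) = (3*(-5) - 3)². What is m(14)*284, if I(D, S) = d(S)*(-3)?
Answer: 284000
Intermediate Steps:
d(z) = 324 (d(z) = (-15 - 3)² = (-18)² = 324)
I(D, S) = -972 (I(D, S) = 324*(-3) = -972)
m(X) = 972 + 2*X (m(X) = -(-2*X - 972) = -(-972 - 2*X) = 972 + 2*X)
m(14)*284 = (972 + 2*14)*284 = (972 + 28)*284 = 1000*284 = 284000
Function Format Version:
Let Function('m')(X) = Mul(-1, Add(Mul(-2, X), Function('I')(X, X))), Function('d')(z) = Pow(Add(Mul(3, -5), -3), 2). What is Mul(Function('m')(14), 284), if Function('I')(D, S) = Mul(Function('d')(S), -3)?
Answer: 284000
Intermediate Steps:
Function('d')(z) = 324 (Function('d')(z) = Pow(Add(-15, -3), 2) = Pow(-18, 2) = 324)
Function('I')(D, S) = -972 (Function('I')(D, S) = Mul(324, -3) = -972)
Function('m')(X) = Add(972, Mul(2, X)) (Function('m')(X) = Mul(-1, Add(Mul(-2, X), -972)) = Mul(-1, Add(-972, Mul(-2, X))) = Add(972, Mul(2, X)))
Mul(Function('m')(14), 284) = Mul(Add(972, Mul(2, 14)), 284) = Mul(Add(972, 28), 284) = Mul(1000, 284) = 284000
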